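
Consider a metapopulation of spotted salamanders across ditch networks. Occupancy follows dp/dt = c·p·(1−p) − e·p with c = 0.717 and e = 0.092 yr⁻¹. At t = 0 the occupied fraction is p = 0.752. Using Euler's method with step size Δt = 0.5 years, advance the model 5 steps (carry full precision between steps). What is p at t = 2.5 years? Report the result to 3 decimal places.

Update rule: p ← p + [c·p·(1−p) − e·p]·Δt with Δt = 0.5.
p: 0.75200 → 0.78427  (Δp = +0.03227)
p: 0.78427 → 0.80885  (Δp = +0.02458)
p: 0.80885 → 0.82707  (Δp = +0.01822)
p: 0.82707 → 0.84030  (Δp = +0.01323)
p: 0.84030 → 0.84975  (Δp = +0.00946)

0.850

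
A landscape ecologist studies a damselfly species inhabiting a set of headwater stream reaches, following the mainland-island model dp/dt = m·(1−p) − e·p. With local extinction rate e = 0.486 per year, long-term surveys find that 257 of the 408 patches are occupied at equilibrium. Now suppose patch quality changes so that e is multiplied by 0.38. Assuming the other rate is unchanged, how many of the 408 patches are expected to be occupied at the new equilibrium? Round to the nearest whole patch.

Observed p* = 257/408 = 0.62990.
Balance m(1−p*) = e·p* gives m = e·p*/(1−p*) = 0.486×0.62990/0.37010 = 0.82716.
New p* = m/(m+e) = 0.82716/(0.82716+0.18468) = 0.81748.
Expected occupied = 408 × 0.81748 = 333.53 ≈ 334.

334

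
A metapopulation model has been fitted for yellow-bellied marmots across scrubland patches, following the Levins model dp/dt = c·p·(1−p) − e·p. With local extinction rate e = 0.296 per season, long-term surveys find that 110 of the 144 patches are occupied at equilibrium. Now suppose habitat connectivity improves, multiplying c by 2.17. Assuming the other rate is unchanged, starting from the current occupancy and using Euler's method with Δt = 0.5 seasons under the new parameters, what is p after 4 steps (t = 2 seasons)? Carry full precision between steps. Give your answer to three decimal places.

0.891

Observed p* = 110/144 = 0.76389.
Balance c(1−p*) = e gives c = e/(1 − 0.76389) = 0.296/0.23611 = 1.25365.
Starting from p₀ = 0.76389; update p ← p + (dp/dt)·Δt with the new parameters.
p: 0.76389 → 0.89616  (Δp = +0.13228)
p: 0.89616 → 0.89010  (Δp = -0.00606)
p: 0.89010 → 0.89142  (Δp = +0.00132)
p: 0.89142 → 0.89114  (Δp = -0.00028)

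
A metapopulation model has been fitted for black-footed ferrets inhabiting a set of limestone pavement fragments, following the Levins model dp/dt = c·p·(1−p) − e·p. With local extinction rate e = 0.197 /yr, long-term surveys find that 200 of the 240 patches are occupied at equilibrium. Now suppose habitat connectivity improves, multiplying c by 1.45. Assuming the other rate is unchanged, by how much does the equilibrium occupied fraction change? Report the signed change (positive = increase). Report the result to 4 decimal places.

Observed p* = 200/240 = 0.83333.
Balance c(1−p*) = e gives c = e/(1 − 0.83333) = 0.197/0.16667 = 1.18198.
New p* = 1 − e/c = 1 − 0.19700/1.71387 = 0.88506.
Δp* = 0.88506 − 0.83333 = +0.05173.

0.0517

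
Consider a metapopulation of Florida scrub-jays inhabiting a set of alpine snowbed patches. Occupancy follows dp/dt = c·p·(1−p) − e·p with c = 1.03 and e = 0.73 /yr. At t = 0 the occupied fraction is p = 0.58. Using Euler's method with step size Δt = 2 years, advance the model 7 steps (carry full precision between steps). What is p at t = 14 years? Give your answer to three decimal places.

Update rule: p ← p + [c·p·(1−p) − e·p]·Δt with Δt = 2.
p: 0.58000 → 0.23502  (Δp = -0.34498)
p: 0.23502 → 0.26225  (Δp = +0.02723)
p: 0.26225 → 0.27792  (Δp = +0.01568)
p: 0.27792 → 0.28556  (Δp = +0.00764)
p: 0.28556 → 0.28891  (Δp = +0.00335)
p: 0.28891 → 0.29031  (Δp = +0.00140)
p: 0.29031 → 0.29088  (Δp = +0.00057)

0.291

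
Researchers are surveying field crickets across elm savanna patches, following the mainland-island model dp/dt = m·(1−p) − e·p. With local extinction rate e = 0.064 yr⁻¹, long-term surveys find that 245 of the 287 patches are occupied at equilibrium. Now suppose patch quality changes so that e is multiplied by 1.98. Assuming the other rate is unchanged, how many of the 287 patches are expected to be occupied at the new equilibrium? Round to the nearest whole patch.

Observed p* = 245/287 = 0.85366.
Balance m(1−p*) = e·p* gives m = e·p*/(1−p*) = 0.064×0.85366/0.14634 = 0.37334.
New p* = m/(m+e) = 0.37334/(0.37334+0.12672) = 0.74659.
Expected occupied = 287 × 0.74659 = 214.27 ≈ 214.

214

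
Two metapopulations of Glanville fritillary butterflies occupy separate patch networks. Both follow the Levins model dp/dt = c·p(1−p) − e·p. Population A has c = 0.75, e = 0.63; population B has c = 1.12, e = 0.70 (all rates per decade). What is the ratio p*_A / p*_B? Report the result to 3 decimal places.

A: p*_A = 1 − 0.63/0.75 = 0.1600.
B: p*_B = 1 − 0.70/1.12 = 0.3750.
p*_A / p*_B = 0.1600/0.3750 = 0.4267.

0.427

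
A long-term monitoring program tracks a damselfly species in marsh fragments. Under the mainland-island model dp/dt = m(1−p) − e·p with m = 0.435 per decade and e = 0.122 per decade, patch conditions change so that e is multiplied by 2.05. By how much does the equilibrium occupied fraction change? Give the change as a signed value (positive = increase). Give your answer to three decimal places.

Before: p* = 0.435/(0.435+0.122) = 0.7810.
After: m = 0.435, e = 0.2501; p* = 0.435/0.6851 = 0.6349.
Δp* = 0.6349 − 0.7810 = -0.1460.

-0.146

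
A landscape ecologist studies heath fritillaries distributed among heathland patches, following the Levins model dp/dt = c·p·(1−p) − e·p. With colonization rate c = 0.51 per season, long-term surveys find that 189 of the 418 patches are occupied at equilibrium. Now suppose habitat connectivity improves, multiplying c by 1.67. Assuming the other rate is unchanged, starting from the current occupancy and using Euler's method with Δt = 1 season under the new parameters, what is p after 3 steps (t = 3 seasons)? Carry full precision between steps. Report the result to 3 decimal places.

Observed p* = 189/418 = 0.45215.
Balance c(1−p*) = e gives e = 0.51×(1 − 0.45215) = 0.27940.
Starting from p₀ = 0.45215; update p ← p + (dp/dt)·Δt with the new parameters.
  1  |  dp/dt·Δt = +0.084643  |  p_1 = 0.536796
  2  |  dp/dt·Δt = +0.061790  |  p_2 = 0.598586
  3  |  dp/dt·Δt = +0.037401  |  p_3 = 0.635987

0.636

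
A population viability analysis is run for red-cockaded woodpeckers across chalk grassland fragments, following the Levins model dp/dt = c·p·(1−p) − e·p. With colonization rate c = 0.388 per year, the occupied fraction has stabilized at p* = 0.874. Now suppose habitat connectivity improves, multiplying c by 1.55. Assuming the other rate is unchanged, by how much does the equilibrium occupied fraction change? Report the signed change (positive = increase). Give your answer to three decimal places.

0.045

Balance c(1−p*) = e gives e = 0.388×(1 − 0.87400) = 0.04889.
New p* = 1 − e/c = 1 − 0.04889/0.60140 = 0.91871.
Δp* = 0.91871 − 0.87400 = +0.04471.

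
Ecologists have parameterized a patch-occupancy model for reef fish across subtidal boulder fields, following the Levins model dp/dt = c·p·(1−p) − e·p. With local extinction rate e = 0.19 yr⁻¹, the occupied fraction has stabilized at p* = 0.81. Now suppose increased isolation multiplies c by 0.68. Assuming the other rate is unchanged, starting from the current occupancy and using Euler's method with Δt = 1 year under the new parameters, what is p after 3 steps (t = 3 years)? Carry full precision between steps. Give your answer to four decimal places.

Balance c(1−p*) = e gives c = e/(1 − 0.81000) = 0.19/0.19000 = 1.00000.
Starting from p₀ = 0.81000; update p ← p + (dp/dt)·Δt with the new parameters.
t = 1: p = 0.81000 + (-0.04925) = 0.76075
t = 2: p = 0.76075 + (-0.02078) = 0.73997
t = 3: p = 0.73997 + (-0.00976) = 0.73022

0.7302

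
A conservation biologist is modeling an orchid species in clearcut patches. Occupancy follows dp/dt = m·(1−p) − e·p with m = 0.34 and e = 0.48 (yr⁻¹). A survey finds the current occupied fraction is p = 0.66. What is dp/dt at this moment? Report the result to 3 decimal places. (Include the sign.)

Colonization term: m·(1−p) = 0.34×0.3400 = 0.11560.
Extinction term: e·p = 0.31680.
dp/dt = 0.11560 − 0.31680 = -0.20120.

-0.201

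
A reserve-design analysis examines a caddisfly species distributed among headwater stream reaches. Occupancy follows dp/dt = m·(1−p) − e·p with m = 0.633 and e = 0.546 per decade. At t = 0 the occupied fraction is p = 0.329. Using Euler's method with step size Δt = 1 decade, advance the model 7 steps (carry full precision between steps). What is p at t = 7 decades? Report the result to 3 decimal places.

0.537

Update rule: p ← p + [m·(1−p) − e·p]·Δt with Δt = 1.
p: 0.32900 → 0.57411  (Δp = +0.24511)
p: 0.57411 → 0.53023  (Δp = -0.04387)
p: 0.53023 → 0.53809  (Δp = +0.00785)
p: 0.53809 → 0.53668  (Δp = -0.00141)
p: 0.53668 → 0.53693  (Δp = +0.00025)
p: 0.53693 → 0.53689  (Δp = -0.00005)
p: 0.53689 → 0.53690  (Δp = +0.00001)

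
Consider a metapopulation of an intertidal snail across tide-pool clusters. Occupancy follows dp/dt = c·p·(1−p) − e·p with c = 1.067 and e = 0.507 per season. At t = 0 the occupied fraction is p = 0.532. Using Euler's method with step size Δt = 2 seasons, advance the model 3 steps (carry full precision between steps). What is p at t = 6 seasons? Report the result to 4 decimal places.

0.5248

Update rule: p ← p + [c·p·(1−p) − e·p]·Δt with Δt = 2.
p: 0.53200 → 0.52387  (Δp = -0.00813)
p: 0.52387 → 0.52495  (Δp = +0.00108)
p: 0.52495 → 0.52482  (Δp = -0.00013)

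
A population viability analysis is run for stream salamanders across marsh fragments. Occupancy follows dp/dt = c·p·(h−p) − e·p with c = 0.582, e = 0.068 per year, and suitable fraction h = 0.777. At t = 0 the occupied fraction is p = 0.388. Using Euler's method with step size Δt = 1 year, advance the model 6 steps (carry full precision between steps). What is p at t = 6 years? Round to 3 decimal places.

Update rule: p ← p + [c·p·(h−p) − e·p]·Δt with Δt = 1.
  1  |  dp/dt·Δt = +0.061458  |  p_1 = 0.449458
  2  |  dp/dt·Δt = +0.055117  |  p_2 = 0.504575
  3  |  dp/dt·Δt = +0.045690  |  p_3 = 0.550265
  4  |  dp/dt·Δt = +0.035195  |  p_4 = 0.585460
  5  |  dp/dt·Δt = +0.025454  |  p_5 = 0.610914
  6  |  dp/dt·Δt = +0.017510  |  p_6 = 0.628424

0.628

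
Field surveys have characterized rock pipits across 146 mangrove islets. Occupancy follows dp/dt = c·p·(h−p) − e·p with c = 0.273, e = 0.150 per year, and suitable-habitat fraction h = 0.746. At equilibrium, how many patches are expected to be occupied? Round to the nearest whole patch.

p* = h − e/c = 0.746 − 0.5495 = 0.1965.
Expected occupied patches = N × p* = 146 × 0.1965 = 28.70 ≈ 29.

29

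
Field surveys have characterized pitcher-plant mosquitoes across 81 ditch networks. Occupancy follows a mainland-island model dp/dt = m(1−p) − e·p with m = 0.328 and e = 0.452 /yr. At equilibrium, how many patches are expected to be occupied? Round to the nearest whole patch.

p* = m/(m+e) = 0.328/0.7800 = 0.4205.
Expected occupied patches = N × p* = 81 × 0.4205 = 34.06 ≈ 34.

34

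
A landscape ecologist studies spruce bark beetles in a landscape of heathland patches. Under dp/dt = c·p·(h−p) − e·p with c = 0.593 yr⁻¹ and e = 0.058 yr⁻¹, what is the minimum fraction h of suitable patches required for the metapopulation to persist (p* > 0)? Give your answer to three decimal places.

0.098

p* = h − e/c is positive only when h > e/c.
h_min = e/c = 0.058/0.593 = 0.0978.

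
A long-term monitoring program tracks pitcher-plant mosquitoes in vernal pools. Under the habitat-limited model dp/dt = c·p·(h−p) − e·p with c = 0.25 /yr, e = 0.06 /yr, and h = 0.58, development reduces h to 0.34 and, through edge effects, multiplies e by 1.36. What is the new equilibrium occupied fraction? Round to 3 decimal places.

0.014

Before: p* = h − e/c = 0.58 − 0.06/0.25 = 0.58 − 0.2400 = 0.3400.
After: c = 0.25, e = 0.0816, h = 0.34; p* = 0.34 − 0.0816/0.25 = 0.0136.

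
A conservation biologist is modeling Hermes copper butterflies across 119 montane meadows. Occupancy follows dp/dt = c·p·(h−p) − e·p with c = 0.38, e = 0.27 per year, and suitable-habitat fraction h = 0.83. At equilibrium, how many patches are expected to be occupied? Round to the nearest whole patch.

p* = h − e/c = 0.83 − 0.7105 = 0.1195.
Expected occupied patches = N × p* = 119 × 0.1195 = 14.22 ≈ 14.

14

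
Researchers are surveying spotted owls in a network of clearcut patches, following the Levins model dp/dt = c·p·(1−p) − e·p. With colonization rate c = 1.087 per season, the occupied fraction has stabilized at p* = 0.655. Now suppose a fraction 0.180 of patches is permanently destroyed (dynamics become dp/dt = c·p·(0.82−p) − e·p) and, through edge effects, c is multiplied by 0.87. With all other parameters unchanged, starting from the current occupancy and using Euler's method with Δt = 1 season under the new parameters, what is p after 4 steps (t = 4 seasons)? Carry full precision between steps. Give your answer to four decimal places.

0.4380

Balance c(1−p*) = e gives e = 1.087×(1 − 0.65500) = 0.37501.
Starting from p₀ = 0.65500; update p ← p + (dp/dt)·Δt with the new parameters.
  1  |  dp/dt·Δt = -0.143429  |  p_1 = 0.511571
  2  |  dp/dt·Δt = -0.042632  |  p_2 = 0.468938
  3  |  dp/dt·Δt = -0.020173  |  p_3 = 0.448765
  4  |  dp/dt·Δt = -0.010744  |  p_4 = 0.438021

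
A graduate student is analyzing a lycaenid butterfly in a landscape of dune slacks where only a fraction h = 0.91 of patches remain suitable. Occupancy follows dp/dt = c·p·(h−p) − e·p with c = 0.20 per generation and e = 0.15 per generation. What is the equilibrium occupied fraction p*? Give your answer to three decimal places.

Setting dp/dt = 0 and dividing by p* gives c·(h−p*) = e.
So p* = h − e/c = 0.91 − 0.15/0.20 = 0.91 − 0.7500 = 0.1600.

0.160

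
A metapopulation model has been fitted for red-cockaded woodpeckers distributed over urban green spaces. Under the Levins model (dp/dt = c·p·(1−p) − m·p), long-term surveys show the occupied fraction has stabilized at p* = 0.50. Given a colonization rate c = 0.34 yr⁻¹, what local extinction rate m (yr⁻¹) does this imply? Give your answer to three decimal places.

At equilibrium c(1−p*) = m.
m = 0.34 × (1 − 0.50) = 0.34 × 0.5000 = 0.1700.

0.170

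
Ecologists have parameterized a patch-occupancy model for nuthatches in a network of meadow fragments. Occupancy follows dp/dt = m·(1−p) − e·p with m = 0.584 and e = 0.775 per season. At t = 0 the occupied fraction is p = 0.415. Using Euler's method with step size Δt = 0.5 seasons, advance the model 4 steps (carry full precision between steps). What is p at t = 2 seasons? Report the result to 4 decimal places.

0.4296

Update rule: p ← p + [m·(1−p) − e·p]·Δt with Δt = 0.5.
p: 0.41500 → 0.42501  (Δp = +0.01001)
p: 0.42501 → 0.42821  (Δp = +0.00321)
p: 0.42821 → 0.42924  (Δp = +0.00103)
p: 0.42924 → 0.42957  (Δp = +0.00033)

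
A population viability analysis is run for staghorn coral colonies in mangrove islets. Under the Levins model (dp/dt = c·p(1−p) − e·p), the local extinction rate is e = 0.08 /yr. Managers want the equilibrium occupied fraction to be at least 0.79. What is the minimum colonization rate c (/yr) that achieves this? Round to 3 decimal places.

p* = 1 − e/c ≥ 0.79 requires e/c ≤ 0.2100, i.e. c ≥ e/0.2100.
c_min = 0.08/0.2100 = 0.3810.

0.381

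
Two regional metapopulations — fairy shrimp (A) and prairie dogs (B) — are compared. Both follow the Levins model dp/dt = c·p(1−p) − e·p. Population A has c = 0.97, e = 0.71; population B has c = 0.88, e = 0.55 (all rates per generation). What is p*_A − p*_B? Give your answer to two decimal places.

A: p*_A = 1 − 0.71/0.97 = 0.2680.
B: p*_B = 1 − 0.55/0.88 = 0.3750.
p*_A − p*_B = 0.2680 − 0.3750 = -0.1070.

-0.11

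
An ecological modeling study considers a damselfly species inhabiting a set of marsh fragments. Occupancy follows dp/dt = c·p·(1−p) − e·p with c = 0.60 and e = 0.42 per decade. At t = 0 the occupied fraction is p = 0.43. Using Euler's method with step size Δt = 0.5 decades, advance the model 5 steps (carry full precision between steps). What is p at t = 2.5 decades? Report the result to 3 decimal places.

0.368

Update rule: p ← p + [c·p·(1−p) − e·p]·Δt with Δt = 0.5.
  1  |  dp/dt·Δt = -0.016770  |  p_1 = 0.413230
  2  |  dp/dt·Δt = -0.014037  |  p_2 = 0.399193
  3  |  dp/dt·Δt = -0.011879  |  p_3 = 0.387314
  4  |  dp/dt·Δt = -0.010145  |  p_4 = 0.377168
  5  |  dp/dt·Δt = -0.008732  |  p_5 = 0.368437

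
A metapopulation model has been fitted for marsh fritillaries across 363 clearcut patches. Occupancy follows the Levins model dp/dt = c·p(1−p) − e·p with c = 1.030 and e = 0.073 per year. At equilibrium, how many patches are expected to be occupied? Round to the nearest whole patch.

337

p* = 1 − e/c = 1 − 0.073/1.030 = 0.9291.
Expected occupied patches = N × p* = 363 × 0.9291 = 337.27 ≈ 337.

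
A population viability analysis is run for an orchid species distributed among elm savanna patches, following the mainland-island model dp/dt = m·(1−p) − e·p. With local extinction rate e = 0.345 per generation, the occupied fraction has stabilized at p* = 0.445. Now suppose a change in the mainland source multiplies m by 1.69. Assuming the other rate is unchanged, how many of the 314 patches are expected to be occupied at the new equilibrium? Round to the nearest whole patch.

181

Balance m(1−p*) = e·p* gives m = e·p*/(1−p*) = 0.345×0.44500/0.55500 = 0.27662.
New p* = m/(m+e) = 0.46749/(0.46749+0.34500) = 0.57538.
Expected occupied = 314 × 0.57538 = 180.67 ≈ 181.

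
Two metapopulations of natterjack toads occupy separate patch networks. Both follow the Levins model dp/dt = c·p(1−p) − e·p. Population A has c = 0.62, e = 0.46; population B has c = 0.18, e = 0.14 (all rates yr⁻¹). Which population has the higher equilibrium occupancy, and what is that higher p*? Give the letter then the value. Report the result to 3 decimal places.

A: p*_A = 1 − 0.46/0.62 = 0.2581.
B: p*_B = 1 − 0.14/0.18 = 0.2222.
A is higher at 0.2581.

A, 0.258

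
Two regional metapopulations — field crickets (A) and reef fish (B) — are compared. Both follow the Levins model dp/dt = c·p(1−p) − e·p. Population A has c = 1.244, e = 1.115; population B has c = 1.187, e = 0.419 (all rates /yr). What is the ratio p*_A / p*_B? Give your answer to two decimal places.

0.16

A: p*_A = 1 − 1.115/1.244 = 0.1037.
B: p*_B = 1 − 0.419/1.187 = 0.6470.
p*_A / p*_B = 0.1037/0.6470 = 0.1603.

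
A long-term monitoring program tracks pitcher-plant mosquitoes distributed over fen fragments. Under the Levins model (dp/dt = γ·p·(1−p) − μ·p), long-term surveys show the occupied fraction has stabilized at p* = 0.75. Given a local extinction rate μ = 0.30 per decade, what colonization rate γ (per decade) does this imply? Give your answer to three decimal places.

At equilibrium γ(1−p*) = μ, so γ = μ/(1−p*).
γ = 0.30/(1 − 0.75) = 0.30/0.2500 = 1.2000.

1.200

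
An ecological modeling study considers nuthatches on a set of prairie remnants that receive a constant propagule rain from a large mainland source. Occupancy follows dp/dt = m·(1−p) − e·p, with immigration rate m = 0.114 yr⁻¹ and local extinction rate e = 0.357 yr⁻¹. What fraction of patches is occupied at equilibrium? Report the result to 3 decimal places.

0.242

Setting dp/dt = 0: m − m·p* = e·p*, so m = (m+e)·p*.
p* = m/(m+e) = 0.114/(0.114+0.357) = 0.114/0.4710 = 0.2420.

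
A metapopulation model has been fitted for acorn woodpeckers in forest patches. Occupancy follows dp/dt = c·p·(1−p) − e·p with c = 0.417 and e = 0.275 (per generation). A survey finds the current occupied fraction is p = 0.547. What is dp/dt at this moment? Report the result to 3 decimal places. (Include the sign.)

-0.047

Colonization term: c·p·(1−p) = 0.417×0.547×0.4530 = 0.10333.
Extinction term: e·p = 0.15043.
dp/dt = 0.10333 − 0.15043 = -0.04710.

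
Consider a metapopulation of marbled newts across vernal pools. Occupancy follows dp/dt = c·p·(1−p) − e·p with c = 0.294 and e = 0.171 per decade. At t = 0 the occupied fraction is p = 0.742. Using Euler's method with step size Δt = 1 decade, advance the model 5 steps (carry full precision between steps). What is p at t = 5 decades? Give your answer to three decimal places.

0.533

Update rule: p ← p + [c·p·(1−p) − e·p]·Δt with Δt = 1.
t = 1: p = 0.74200 + (-0.07060) = 0.67140
t = 2: p = 0.67140 + (-0.04995) = 0.62145
t = 3: p = 0.62145 + (-0.03711) = 0.58435
t = 4: p = 0.58435 + (-0.02852) = 0.55583
t = 5: p = 0.55583 + (-0.02246) = 0.53337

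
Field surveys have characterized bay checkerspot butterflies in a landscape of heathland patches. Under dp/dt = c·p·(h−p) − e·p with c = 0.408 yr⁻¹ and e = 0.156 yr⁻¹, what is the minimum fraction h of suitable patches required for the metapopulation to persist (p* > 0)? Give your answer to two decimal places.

p* = h − e/c is positive only when h > e/c.
h_min = e/c = 0.156/0.408 = 0.3824.

0.38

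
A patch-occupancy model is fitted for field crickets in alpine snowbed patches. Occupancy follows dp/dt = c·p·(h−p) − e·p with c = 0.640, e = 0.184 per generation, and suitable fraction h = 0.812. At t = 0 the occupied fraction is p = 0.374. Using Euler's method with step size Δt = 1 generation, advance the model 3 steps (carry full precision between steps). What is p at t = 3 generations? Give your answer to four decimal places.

Update rule: p ← p + [c·p·(h−p) − e·p]·Δt with Δt = 1.
  1  |  dp/dt·Δt = +0.036024  |  p_1 = 0.410024
  2  |  dp/dt·Δt = +0.030040  |  p_2 = 0.440064
  3  |  dp/dt·Δt = +0.023781  |  p_3 = 0.463845

0.4638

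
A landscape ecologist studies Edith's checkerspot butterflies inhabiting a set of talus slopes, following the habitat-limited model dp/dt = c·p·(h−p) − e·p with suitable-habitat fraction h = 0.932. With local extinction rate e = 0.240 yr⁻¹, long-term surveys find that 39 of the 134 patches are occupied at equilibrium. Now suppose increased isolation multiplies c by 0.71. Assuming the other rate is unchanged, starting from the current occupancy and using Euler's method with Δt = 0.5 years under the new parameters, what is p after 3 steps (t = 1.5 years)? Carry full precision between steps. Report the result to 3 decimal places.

0.263

Observed p* = 39/134 = 0.29104.
Balance c(h−p*) = e gives c = e/(0.932 − 0.29104) = 0.240/0.64096 = 0.37444.
Starting from p₀ = 0.29104; update p ← p + (dp/dt)·Δt with the new parameters.
step 1: Δp = -0.01013, p = 0.28092
step 2: Δp = -0.00940, p = 0.27152
step 3: Δp = -0.00874, p = 0.26277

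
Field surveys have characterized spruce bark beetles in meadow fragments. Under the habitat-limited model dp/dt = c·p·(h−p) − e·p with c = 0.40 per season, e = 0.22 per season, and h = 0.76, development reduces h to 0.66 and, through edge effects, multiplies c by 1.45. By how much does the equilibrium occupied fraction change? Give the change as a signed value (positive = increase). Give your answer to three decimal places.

0.071

Before: p* = h − e/c = 0.76 − 0.22/0.40 = 0.76 − 0.5500 = 0.2100.
After: c = 0.58, e = 0.22, h = 0.66; p* = 0.66 − 0.22/0.58 = 0.2807.
Δp* = 0.2807 − 0.2100 = +0.0707.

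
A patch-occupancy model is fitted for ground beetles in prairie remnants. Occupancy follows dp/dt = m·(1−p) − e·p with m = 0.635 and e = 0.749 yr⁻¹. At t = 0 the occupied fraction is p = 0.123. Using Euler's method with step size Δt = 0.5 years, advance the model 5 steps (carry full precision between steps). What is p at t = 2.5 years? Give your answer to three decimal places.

0.458

Update rule: p ← p + [m·(1−p) − e·p]·Δt with Δt = 0.5.
step 1: Δp = +0.23238, p = 0.35538
step 2: Δp = +0.07157, p = 0.42696
step 3: Δp = +0.02204, p = 0.44900
step 4: Δp = +0.00679, p = 0.45579
step 5: Δp = +0.00209, p = 0.45788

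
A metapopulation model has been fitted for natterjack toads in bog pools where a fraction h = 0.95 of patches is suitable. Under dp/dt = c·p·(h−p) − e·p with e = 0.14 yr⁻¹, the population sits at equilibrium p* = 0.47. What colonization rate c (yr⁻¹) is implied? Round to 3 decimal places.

At equilibrium c(h−p*) = e, so c = e/(h−p*).
c = 0.14/(0.95 − 0.47) = 0.14/0.4800 = 0.2917.

0.292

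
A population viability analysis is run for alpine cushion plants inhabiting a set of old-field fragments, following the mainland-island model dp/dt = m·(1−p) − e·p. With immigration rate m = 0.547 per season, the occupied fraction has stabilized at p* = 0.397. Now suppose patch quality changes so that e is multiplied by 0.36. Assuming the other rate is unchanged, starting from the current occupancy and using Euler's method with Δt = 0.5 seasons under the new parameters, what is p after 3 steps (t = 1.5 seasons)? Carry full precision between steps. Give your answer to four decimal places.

Balance m(1−p*) = e·p* gives e = m(1−p*)/p* = 0.547×0.60300/0.39700 = 0.83083.
Starting from p₀ = 0.39700; update p ← p + (dp/dt)·Δt with the new parameters.
  1  |  dp/dt·Δt = +0.105549  |  p_1 = 0.502549
  2  |  dp/dt·Δt = +0.060897  |  p_2 = 0.563446
  3  |  dp/dt·Δt = +0.035134  |  p_3 = 0.598580

0.5986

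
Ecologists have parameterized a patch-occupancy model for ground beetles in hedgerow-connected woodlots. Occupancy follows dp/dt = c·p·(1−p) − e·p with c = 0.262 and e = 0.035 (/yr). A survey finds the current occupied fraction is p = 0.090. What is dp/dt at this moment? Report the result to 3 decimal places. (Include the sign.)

0.018

Colonization term: c·p·(1−p) = 0.262×0.090×0.9100 = 0.02146.
Extinction term: e·p = 0.00315.
dp/dt = 0.02146 − 0.00315 = 0.01831.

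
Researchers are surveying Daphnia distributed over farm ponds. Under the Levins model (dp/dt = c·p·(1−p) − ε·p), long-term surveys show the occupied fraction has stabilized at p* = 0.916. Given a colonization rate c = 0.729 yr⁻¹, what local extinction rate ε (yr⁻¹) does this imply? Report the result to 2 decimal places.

At equilibrium c(1−p*) = ε.
ε = 0.729 × (1 − 0.916) = 0.729 × 0.0840 = 0.0612.

0.06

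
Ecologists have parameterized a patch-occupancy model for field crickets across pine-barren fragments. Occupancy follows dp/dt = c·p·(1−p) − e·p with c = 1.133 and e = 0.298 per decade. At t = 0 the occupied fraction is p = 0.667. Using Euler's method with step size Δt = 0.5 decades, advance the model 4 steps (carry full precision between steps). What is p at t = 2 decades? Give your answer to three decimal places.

0.728

Update rule: p ← p + [c·p·(1−p) − e·p]·Δt with Δt = 0.5.
step 1: Δp = +0.02644, p = 0.69344
step 2: Δp = +0.01710, p = 0.71055
step 3: Δp = +0.01064, p = 0.72119
step 4: Δp = +0.00645, p = 0.72764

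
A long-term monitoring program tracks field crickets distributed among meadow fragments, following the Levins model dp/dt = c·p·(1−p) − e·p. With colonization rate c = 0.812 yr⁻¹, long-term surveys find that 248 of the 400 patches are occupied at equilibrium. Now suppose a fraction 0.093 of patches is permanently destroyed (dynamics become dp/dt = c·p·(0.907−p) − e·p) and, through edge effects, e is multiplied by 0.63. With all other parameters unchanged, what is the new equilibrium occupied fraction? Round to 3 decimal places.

Observed p* = 248/400 = 0.62000.
Balance c(1−p*) = e gives e = 0.812×(1 − 0.62000) = 0.30856.
New p* = 0.907 − e/c = 0.907 − 0.19439/0.81200 = 0.66760.

0.668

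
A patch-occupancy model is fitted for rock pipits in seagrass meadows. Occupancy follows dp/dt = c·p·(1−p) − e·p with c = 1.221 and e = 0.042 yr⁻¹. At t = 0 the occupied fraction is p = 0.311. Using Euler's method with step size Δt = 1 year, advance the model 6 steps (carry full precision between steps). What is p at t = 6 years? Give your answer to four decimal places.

0.9656

Update rule: p ← p + [c·p·(1−p) − e·p]·Δt with Δt = 1.
step 1: Δp = +0.24857, p = 0.55957
step 2: Δp = +0.27741, p = 0.83699
step 3: Δp = +0.13144, p = 0.96843
step 4: Δp = -0.00334, p = 0.96509
step 5: Δp = +0.00061, p = 0.96569
step 6: Δp = -0.00011, p = 0.96559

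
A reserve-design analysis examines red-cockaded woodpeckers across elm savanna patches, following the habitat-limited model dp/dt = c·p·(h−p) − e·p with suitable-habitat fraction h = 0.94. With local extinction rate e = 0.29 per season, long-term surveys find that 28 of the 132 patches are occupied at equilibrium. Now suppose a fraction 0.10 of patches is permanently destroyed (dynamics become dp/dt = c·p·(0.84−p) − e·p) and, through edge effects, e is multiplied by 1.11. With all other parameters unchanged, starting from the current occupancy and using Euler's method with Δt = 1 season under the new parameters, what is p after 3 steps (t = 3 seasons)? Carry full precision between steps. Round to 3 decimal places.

Observed p* = 28/132 = 0.21212.
Balance c(h−p*) = e gives c = e/(0.94 − 0.21212) = 0.29/0.72788 = 0.39842.
Starting from p₀ = 0.21212; update p ← p + (dp/dt)·Δt with the new parameters.
t = 1: p = 0.21212 + (-0.01522) = 0.19690
t = 2: p = 0.19690 + (-0.01293) = 0.18397
t = 3: p = 0.18397 + (-0.01114) = 0.17284

0.173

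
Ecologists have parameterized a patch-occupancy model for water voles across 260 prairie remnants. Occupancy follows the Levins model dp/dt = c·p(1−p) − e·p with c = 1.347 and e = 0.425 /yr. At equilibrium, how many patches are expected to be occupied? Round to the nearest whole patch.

178

p* = 1 − e/c = 1 − 0.425/1.347 = 0.6845.
Expected occupied patches = N × p* = 260 × 0.6845 = 177.97 ≈ 178.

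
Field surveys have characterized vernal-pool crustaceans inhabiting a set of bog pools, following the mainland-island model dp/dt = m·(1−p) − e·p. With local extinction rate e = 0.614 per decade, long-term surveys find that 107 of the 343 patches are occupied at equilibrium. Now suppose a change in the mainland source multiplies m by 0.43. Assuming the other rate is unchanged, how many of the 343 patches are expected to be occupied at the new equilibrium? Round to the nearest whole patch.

56

Observed p* = 107/343 = 0.31195.
Balance m(1−p*) = e·p* gives m = e·p*/(1−p*) = 0.614×0.31195/0.68805 = 0.27838.
New p* = m/(m+e) = 0.11970/(0.11970+0.61400) = 0.16315.
Expected occupied = 343 × 0.16315 = 55.96 ≈ 56.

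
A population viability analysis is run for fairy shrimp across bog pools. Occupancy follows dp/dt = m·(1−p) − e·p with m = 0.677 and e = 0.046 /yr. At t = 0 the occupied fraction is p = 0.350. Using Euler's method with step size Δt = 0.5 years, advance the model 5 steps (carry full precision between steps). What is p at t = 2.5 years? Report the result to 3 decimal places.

0.874

Update rule: p ← p + [m·(1−p) − e·p]·Δt with Δt = 0.5.
p: 0.35000 → 0.56198  (Δp = +0.21198)
p: 0.56198 → 0.69732  (Δp = +0.13535)
p: 0.69732 → 0.78374  (Δp = +0.08642)
p: 0.78374 → 0.83892  (Δp = +0.05518)
p: 0.83892 → 0.87415  (Δp = +0.03523)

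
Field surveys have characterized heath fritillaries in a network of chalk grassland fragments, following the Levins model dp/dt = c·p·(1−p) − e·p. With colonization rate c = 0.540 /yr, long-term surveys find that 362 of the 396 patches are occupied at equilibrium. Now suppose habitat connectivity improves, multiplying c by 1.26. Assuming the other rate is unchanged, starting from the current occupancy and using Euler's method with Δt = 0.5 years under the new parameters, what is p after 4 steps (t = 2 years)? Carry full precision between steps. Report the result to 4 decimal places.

0.9279

Observed p* = 362/396 = 0.91414.
Balance c(1−p*) = e gives e = 0.540×(1 − 0.91414) = 0.04636.
Starting from p₀ = 0.91414; update p ← p + (dp/dt)·Δt with the new parameters.
step 1: Δp = +0.00551, p = 0.91965
step 2: Δp = +0.00382, p = 0.92347
step 3: Δp = +0.00264, p = 0.92611
step 4: Δp = +0.00181, p = 0.92792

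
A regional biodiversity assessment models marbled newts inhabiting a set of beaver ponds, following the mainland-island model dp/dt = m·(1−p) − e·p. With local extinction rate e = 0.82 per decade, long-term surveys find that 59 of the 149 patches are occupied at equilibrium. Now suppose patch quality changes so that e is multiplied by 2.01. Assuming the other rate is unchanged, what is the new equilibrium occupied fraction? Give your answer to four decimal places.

0.2459

Observed p* = 59/149 = 0.39597.
Balance m(1−p*) = e·p* gives m = e·p*/(1−p*) = 0.82×0.39597/0.60403 = 0.53755.
New p* = m/(m+e) = 0.53755/(0.53755+1.64820) = 0.24593.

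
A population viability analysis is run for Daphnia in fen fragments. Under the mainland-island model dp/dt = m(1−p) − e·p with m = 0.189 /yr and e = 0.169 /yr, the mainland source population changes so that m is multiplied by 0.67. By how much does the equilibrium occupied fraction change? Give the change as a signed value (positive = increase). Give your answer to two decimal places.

-0.10

Before: p* = 0.189/(0.189+0.169) = 0.5279.
After: m = 0.12663, e = 0.169; p* = 0.12663/0.2956 = 0.4283.
Δp* = 0.4283 − 0.5279 = -0.0996.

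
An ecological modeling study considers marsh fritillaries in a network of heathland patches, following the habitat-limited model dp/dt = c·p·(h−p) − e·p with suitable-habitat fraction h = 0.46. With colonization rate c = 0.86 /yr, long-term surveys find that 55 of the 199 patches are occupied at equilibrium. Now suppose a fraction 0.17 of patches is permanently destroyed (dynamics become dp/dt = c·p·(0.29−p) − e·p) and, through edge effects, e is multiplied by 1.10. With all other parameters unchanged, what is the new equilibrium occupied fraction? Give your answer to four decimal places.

Observed p* = 55/199 = 0.27638.
Balance c(h−p*) = e gives e = 0.86×(0.46 − 0.27638) = 0.15791.
New p* = 0.29 − e/c = 0.29 − 0.17370/0.86000 = 0.08802.

0.0880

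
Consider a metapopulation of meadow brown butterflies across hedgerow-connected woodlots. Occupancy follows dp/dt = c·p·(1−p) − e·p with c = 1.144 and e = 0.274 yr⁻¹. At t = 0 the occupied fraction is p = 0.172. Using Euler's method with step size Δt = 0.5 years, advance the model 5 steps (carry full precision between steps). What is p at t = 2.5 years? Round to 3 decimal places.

0.540

Update rule: p ← p + [c·p·(1−p) − e·p]·Δt with Δt = 0.5.
p: 0.17200 → 0.22990  (Δp = +0.05790)
p: 0.22990 → 0.29967  (Δp = +0.06977)
p: 0.29967 → 0.37866  (Δp = +0.07899)
p: 0.37866 → 0.46136  (Δp = +0.08270)
p: 0.46136 → 0.54030  (Δp = +0.07894)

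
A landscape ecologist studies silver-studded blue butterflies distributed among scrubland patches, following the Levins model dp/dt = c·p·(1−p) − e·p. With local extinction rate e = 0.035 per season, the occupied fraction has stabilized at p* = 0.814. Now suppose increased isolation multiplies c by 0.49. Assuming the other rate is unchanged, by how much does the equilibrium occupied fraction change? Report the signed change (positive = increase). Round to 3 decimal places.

Balance c(1−p*) = e gives c = e/(1 − 0.81400) = 0.035/0.18600 = 0.18817.
New p* = 1 − e/c = 1 − 0.03500/0.09220 = 0.62039.
Δp* = 0.62039 − 0.81400 = -0.19361.

-0.194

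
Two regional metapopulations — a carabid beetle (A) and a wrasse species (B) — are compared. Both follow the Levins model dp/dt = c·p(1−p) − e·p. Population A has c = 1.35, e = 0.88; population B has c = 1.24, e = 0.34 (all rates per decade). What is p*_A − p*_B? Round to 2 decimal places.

-0.38

A: p*_A = 1 − 0.88/1.35 = 0.3481.
B: p*_B = 1 − 0.34/1.24 = 0.7258.
p*_A − p*_B = 0.3481 − 0.7258 = -0.3777.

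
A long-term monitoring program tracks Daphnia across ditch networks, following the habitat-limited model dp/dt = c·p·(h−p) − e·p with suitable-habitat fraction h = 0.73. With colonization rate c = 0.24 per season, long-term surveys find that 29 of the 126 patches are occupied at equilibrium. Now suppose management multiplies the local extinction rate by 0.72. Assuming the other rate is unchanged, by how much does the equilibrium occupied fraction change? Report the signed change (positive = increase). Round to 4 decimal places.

Observed p* = 29/126 = 0.23016.
Balance c(h−p*) = e gives e = 0.24×(0.73 − 0.23016) = 0.11996.
New p* = 0.73 − e/c = 0.73 − 0.08637/0.24000 = 0.37012.
Δp* = 0.37012 − 0.23016 = +0.13996.

0.1400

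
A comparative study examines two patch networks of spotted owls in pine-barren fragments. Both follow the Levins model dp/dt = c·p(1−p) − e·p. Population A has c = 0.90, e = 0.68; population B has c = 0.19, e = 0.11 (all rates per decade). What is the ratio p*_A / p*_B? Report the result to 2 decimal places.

0.58

A: p*_A = 1 − 0.68/0.90 = 0.2444.
B: p*_B = 1 − 0.11/0.19 = 0.4211.
p*_A / p*_B = 0.2444/0.4211 = 0.5806.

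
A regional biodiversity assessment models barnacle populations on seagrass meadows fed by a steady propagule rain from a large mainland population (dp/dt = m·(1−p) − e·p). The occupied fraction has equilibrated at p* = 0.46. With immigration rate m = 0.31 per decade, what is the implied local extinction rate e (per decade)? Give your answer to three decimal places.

At equilibrium m(1−p*) = e·p*, so e = m(1−p*)/p*.
e = 0.31 × 0.5400 / 0.46 = 0.3639.

0.364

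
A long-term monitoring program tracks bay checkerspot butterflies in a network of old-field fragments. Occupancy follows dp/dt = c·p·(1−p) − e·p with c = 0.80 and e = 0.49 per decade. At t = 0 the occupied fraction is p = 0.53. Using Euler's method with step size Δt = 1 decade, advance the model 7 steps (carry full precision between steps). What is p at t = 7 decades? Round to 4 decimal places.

Update rule: p ← p + [c·p·(1−p) − e·p]·Δt with Δt = 1.
p: 0.53000 → 0.46958  (Δp = -0.06042)
p: 0.46958 → 0.43875  (Δp = -0.03083)
p: 0.43875 → 0.42076  (Δp = -0.01799)
p: 0.42076 → 0.40956  (Δp = -0.01120)
p: 0.40956 → 0.40233  (Δp = -0.00723)
p: 0.40233 → 0.39756  (Δp = -0.00477)
p: 0.39756 → 0.39436  (Δp = -0.00320)

0.3944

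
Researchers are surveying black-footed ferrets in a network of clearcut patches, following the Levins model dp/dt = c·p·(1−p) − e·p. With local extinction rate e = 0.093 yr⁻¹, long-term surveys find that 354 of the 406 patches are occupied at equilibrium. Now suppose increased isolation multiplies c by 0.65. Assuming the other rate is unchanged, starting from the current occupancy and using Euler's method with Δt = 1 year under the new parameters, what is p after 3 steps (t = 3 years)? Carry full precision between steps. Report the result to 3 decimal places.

0.818

Observed p* = 354/406 = 0.87192.
Balance c(1−p*) = e gives c = e/(1 − 0.87192) = 0.093/0.12808 = 0.72612.
Starting from p₀ = 0.87192; update p ← p + (dp/dt)·Δt with the new parameters.
t = 1: p = 0.87192 + (-0.02838) = 0.84354
t = 2: p = 0.84354 + (-0.01616) = 0.82738
t = 3: p = 0.82738 + (-0.00954) = 0.81784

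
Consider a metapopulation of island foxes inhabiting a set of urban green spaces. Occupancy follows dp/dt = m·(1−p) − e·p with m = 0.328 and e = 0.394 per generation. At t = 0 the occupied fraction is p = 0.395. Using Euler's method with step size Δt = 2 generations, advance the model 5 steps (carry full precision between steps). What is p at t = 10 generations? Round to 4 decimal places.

0.4553

Update rule: p ← p + [m·(1−p) − e·p]·Δt with Δt = 2.
t = 2: p = 0.39500 + (+0.08562) = 0.48062
t = 4: p = 0.48062 + (-0.03802) = 0.44260
t = 6: p = 0.44260 + (+0.01688) = 0.45948
t = 8: p = 0.45948 + (-0.00749) = 0.45199
t = 10: p = 0.45199 + (+0.00333) = 0.45532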